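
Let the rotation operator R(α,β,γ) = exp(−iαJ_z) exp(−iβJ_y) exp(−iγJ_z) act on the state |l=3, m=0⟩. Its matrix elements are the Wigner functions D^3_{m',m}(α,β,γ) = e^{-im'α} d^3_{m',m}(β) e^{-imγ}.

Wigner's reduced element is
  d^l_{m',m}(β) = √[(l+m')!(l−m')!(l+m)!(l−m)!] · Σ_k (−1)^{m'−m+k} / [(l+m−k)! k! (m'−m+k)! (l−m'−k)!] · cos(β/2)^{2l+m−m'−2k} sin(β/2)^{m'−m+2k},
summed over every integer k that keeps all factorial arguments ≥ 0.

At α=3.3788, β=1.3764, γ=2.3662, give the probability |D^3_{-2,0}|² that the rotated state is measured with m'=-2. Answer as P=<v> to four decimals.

P=0.0648

First d^3_{-2,0}(β=1.3764), then the phase factors e^{-i(-2)α} and e^{-i(0)γ}:
Half-angle: c=0.772391, s=0.635148. N=√(1·120·6·6)=65.726707
The bounds max(0,m−m')=2 and min(l+m,l−m')=3 give 2 terms
  k=2: (−1)^0·65.7267/(12)·0.7724^4·0.6351^2 = +0.786426
  k=3: (−1)^1·65.7267/(12)·0.7724^2·0.6351^4 = -0.531782
d^3_{-2,0}(1.3764) = +0.786426 -0.531782 = +0.254644
|D^3_{-2,0}|² = |d^3_{-2,0}(β)|² = (+0.254644)² = 0.064844 (the z-rotation phases have unit modulus)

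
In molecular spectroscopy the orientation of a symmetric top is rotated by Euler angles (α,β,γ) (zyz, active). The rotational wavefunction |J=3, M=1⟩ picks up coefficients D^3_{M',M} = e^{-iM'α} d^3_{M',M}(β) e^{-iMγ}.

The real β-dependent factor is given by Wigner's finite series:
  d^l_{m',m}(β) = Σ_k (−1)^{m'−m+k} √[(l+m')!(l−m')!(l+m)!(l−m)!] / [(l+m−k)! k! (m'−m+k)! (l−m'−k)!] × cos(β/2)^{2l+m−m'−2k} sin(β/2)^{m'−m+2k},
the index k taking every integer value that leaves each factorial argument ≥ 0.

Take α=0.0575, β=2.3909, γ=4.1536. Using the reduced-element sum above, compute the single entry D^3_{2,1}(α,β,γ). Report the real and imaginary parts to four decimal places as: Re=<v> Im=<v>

Re=-0.0994 Im=0.2090

First d^3_{2,1}(β=2.3909), then the phase factors e^{-i(2)α} and e^{-i(1)γ}:
Half-angle: c=0.366595, s=0.930381. N=√(120·1·24·2)=75.894664
k∈{0,1} keeps every argument non-negative
  k=0: (−1)^1·75.8947/(24)·0.3666^5·0.9304^1 = -0.019480
  k=1: (−1)^2·75.8947/(12)·0.3666^3·0.9304^3 = +0.250941
d^3_{2,1}(2.3909) = -0.019480 +0.250941 = +0.231460
D = (+0.993395-0.114747i)·(+0.231460)·(-0.530160+0.847898i) = -0.099381+0.209039i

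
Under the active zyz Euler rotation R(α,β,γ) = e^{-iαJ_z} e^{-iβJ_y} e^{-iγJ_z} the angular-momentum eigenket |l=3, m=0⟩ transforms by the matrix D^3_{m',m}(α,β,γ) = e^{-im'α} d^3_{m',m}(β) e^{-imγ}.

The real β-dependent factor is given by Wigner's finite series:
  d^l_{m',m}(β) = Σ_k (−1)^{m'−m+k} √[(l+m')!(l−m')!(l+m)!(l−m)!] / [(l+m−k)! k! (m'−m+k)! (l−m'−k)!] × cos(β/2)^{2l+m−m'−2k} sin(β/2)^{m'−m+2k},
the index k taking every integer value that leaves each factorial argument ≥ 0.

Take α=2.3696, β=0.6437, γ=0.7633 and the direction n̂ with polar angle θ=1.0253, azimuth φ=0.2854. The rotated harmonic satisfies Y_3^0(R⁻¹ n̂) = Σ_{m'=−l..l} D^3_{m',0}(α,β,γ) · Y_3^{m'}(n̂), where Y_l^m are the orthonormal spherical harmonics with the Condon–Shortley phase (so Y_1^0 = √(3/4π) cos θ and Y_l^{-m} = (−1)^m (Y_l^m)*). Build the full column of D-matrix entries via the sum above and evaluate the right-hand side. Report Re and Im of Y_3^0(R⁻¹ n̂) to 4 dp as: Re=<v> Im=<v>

Need the full column D^3_{m',0} for m'=−3..3 at α=2.3696, β=0.6437, γ=0.7633.
cos(β/2)=0.948652, sin(β/2)=0.316322
d^3_{-3,0}: single k=3 term ⇒ +0.120844;  D = +0.081945+0.088816i
d^3_{-2,0}: k∈[2..3] ⇒ +0.443861 -0.049351 = +0.394511;  D = +0.010576-0.394369i
d^3_{-1,0}: k∈[1..3] ⇒ +0.841888 -0.280816 +0.010407 = +0.571480;  D = -0.409478+0.398644i
d^3_{0,0}: k∈[0..3] ⇒ +0.728855 -0.729338 +0.081091 -0.001002 = +0.079606;  D = +0.079606+0.000000i
d^3_{1,0}: k∈[0..2] ⇒ -0.841888 +0.280816 -0.010407 = -0.571480;  D = +0.409478+0.398644i
d^3_{2,0}: k∈[0..1] ⇒ +0.443861 -0.049351 = +0.394511;  D = +0.010576+0.394369i
d^3_{3,0}: single k=0 term ⇒ -0.120844;  D = -0.081945+0.088816i
Y_3^{m'}(θ=1.0253,φ=0.2854) and Σ D·Y over m':
  (+0.0819+0.0888i)·(+0.1708-0.1969i)  (+0.0106-0.3944i)·(+0.3261-0.2094i)  (-0.4095+0.3986i)·(+0.0917-0.0269i)  (+0.0796+0.0000i)·(-0.3202+0.0000i)  (+0.4095+0.3986i)·(-0.0917-0.0269i)  (+0.0106+0.3944i)·(+0.3261+0.2094i)  (-0.0819+0.0888i)·(-0.1708-0.1969i)
Y_3^0(R⁻¹ n̂) = -0.174428+0.000000i

Re=-0.1744 Im=0.0000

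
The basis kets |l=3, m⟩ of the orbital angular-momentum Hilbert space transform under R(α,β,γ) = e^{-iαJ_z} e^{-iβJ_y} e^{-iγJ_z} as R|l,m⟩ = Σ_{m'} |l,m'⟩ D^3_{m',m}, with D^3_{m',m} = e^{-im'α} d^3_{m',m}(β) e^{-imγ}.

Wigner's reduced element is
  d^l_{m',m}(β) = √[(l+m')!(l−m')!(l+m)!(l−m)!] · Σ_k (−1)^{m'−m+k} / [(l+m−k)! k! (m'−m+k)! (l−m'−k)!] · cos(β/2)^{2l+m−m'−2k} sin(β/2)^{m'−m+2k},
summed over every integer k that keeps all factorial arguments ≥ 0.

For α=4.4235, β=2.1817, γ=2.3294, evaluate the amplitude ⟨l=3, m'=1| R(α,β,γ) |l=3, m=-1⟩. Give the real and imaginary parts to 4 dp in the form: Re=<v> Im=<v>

Re=0.1770 Im=0.3068

D^3_{1,-1}(4.4235,2.1817,2.3294) = e^{-i·1·4.4235}·d^3_{1,-1}(2.1817)·e^{-i·-1·2.3294}. Compute d first:
Half-angle: c=0.461732, s=0.887020. N=√(24·2·2·24)=48.000000
Admissible k: 0..2 (factorial args all ≥0)
  k=0: (−1)^2·48.0000/(8)·0.4617^4·0.8870^2 = +0.214573
  k=1: (−1)^3·48.0000/(6)·0.4617^2·0.8870^4 = -1.055850
  k=2: (−1)^4·48.0000/(48)·0.4617^0·0.8870^6 = +0.487079
d^3_{1,-1}(2.1817) = +0.214573 -1.055850 +0.487079 = -0.354197
Phases: e^{-i·(1)·4.4235}=-0.284887+0.958561i, e^{-i·(-1)·2.3294}=-0.687909+0.725797i ⇒ D=+0.177008+0.306796i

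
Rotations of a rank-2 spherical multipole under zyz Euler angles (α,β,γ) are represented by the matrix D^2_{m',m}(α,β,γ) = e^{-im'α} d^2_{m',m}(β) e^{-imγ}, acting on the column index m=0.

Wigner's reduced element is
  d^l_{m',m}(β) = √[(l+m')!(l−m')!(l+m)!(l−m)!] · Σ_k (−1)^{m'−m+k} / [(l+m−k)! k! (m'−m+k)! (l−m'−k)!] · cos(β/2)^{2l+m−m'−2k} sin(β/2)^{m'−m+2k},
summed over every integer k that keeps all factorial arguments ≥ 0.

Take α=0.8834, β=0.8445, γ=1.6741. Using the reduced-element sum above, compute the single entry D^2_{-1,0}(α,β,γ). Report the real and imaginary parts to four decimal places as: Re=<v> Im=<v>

Re=0.3859 Im=0.4700

First d^2_{-1,0}(β=0.8445), then the phase factors e^{-i(-1)α} and e^{-i(0)γ}:
Half-angle: c=0.912169, s=0.409814. N=√(1·6·2·2)=4.898979
Admissible k: 1..2 (factorial args all ≥0)
  k=1: (−1)^0·4.8990/(2)·0.9122^3·0.4098^1 = +0.761883
  k=2: (−1)^1·4.8990/(2)·0.9122^1·0.4098^3 = -0.153784
d^2_{-1,0}(0.8445) = +0.761883 -0.153784 = +0.608099
Phases: e^{-i·(-1)·0.8834}=+0.634527+0.772901i, e^{-i·(0)·1.6741}=+1.000000+0.000000i ⇒ D=+0.385855+0.470000i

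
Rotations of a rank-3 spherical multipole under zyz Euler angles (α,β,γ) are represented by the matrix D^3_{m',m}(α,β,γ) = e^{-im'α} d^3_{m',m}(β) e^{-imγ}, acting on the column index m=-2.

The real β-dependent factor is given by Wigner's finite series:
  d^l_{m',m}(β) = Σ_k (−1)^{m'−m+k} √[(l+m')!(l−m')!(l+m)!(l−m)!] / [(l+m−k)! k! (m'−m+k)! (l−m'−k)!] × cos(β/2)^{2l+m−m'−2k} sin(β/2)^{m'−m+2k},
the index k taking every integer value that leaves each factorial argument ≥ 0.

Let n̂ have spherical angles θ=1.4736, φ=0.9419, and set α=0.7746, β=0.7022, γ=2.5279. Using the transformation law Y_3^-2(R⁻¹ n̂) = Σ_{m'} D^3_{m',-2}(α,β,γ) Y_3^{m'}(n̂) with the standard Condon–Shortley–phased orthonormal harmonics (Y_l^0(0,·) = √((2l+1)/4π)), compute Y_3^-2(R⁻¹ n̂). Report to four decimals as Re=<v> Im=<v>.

Re=-0.0469 Im=-0.3578

Need the full column D^3_{m',-2} for m'=−3..3 at α=0.7746, β=0.7022, γ=2.5279.
cos(β/2)=0.938995, sin(β/2)=0.343931
d^3_{-3,-2}: single k=1 term ⇒ +0.614983;  D = +0.280917+0.547074i
d^3_{-2,-2}: k∈[0..1] ⇒ +0.685456 -0.459796 = +0.225660;  D = +0.214075+0.071374i
d^3_{-1,-2}: k∈[0..1] ⇒ -0.793940 +0.213026 = -0.580913;  D = -0.522376+0.254133i
d^3_{0,-2}: k∈[0..1] ⇒ +0.503682 -0.067573 = +0.436109;  D = +0.146838-0.410645i
d^3_{1,-2}: k∈[0..1] ⇒ -0.213026 +0.014290 = -0.198737;  D = +0.083062+0.180546i
d^3_{2,-2}: k∈[0..1] ⇒ +0.061685 -0.001655 = +0.060030;  D = -0.056075-0.021428i
d^3_{3,-2}: single k=0 term ⇒ -0.011069;  D = +0.010153-0.004408i
Y_3^{m'}(θ=1.4736,φ=0.9419) and Σ D·Y over m':
  (+0.2809+0.5471i)·(-0.3910-0.1278i)  (+0.2141+0.0714i)·(-0.0303-0.0935i)  (-0.5224+0.2541i)·(-0.1803+0.2479i)  (+0.1468-0.4106i)·(-0.1069+0.0000i)  (+0.0831+0.1805i)·(+0.1803+0.2479i)  (-0.0561-0.0214i)·(-0.0303+0.0935i)  (+0.0102-0.0044i)·(+0.3910-0.1278i)
Y_3^-2(R⁻¹ n̂) = -0.046906-0.357828i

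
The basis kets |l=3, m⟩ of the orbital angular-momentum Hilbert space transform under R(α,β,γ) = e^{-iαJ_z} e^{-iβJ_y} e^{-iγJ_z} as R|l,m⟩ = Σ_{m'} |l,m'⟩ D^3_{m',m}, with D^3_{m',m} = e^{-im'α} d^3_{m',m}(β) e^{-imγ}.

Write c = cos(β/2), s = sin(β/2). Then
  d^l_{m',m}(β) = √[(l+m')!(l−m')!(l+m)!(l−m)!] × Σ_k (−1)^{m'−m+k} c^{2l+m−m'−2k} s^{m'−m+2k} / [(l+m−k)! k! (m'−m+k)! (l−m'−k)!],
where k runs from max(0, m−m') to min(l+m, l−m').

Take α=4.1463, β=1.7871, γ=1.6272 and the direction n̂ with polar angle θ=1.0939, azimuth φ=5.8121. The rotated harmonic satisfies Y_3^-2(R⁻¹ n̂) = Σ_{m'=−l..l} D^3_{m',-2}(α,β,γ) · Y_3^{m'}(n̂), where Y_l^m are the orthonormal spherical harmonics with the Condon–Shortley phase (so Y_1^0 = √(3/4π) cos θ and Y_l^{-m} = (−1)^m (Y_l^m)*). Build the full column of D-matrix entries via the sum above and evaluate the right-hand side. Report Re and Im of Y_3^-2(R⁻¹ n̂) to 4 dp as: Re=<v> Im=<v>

Re=-0.1255 Im=0.1273

Need the full column D^3_{m',-2} for m'=−3..3 at α=4.1463, β=1.7871, γ=1.6272.
cos(β/2)=0.626649, sin(β/2)=0.779301
d^3_{-3,-2}: single k=1 term ⇒ +0.184461;  D = -0.184441+0.002705i
d^3_{-2,-2}: k∈[0..1] ⇒ +0.060555 -0.468252 = -0.407697;  D = -0.213593+0.347268i
d^3_{-1,-2}: k∈[0..1] ⇒ -0.238138 +0.736580 = +0.498442;  D = +0.218277+0.448107i
d^3_{0,-2}: k∈[0..1] ⇒ +0.512944 -0.793289 = -0.280345;  D = +0.278563+0.031558i
d^3_{1,-2}: k∈[0..1] ⇒ -0.736580 +0.569576 = -0.167005;  D = -0.104868+0.129974i
d^3_{2,-2}: k∈[0..1] ⇒ +0.724171 -0.223992 = +0.500179;  D = +0.160096+0.473865i
d^3_{3,-2}: single k=0 term ⇒ -0.441192;  D = +0.428517+0.104992i
Y_3^{m'}(θ=1.0939,φ=5.8121) and Σ D·Y over m':
  (-0.1844+0.0027i)·(+0.0459+0.2889i)  (-0.2136+0.3473i)·(+0.2177+0.2995i)  (+0.2183+0.4481i)·(+0.0137+0.0070i)  (+0.2786+0.0316i)·(-0.3334+0.0000i)  (-0.1049+0.1300i)·(-0.0137+0.0070i)  (+0.1601+0.4739i)·(+0.2177-0.2995i)  (+0.4285+0.1050i)·(-0.0459+0.2889i)
Y_3^-2(R⁻¹ n̂) = -0.125475+0.127325i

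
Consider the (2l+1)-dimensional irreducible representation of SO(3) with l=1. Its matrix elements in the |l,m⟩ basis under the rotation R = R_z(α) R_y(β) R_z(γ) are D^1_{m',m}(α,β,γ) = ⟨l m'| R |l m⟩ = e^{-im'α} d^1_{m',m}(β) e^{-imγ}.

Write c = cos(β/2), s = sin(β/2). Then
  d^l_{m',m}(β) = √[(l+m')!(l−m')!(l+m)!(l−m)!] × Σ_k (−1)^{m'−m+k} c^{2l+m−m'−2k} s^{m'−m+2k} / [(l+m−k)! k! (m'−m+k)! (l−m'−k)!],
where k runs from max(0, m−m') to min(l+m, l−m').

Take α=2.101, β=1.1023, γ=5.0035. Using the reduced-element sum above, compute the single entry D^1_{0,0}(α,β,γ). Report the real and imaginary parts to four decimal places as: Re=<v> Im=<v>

Re=0.4515 Im=0.0000

First d^1_{0,0}(β=1.1023), then the phase factors e^{-i(0)α} and e^{-i(0)γ}:
c=cos(1.1023/2)=0.851923, s=sin(1.1023/2)=0.523667; N=√[1·1·1·1]=1.000000
The bounds max(0,m−m')=0 and min(l+m,l−m')=1 give 2 terms
  k=0: (−1)^0·1.0000/(1)·0.8519^2·0.5237^0 = +0.725773
  k=1: (−1)^1·1.0000/(1)·0.8519^0·0.5237^2 = -0.274227
d^1_{0,0}(1.1023) = +0.725773 -0.274227 = +0.451545
Attach z-rotation phases: D = e^{-i(0)(2.101)}·(+0.451545)·e^{-i(0)(5.0035)} = +0.451545+0.000000i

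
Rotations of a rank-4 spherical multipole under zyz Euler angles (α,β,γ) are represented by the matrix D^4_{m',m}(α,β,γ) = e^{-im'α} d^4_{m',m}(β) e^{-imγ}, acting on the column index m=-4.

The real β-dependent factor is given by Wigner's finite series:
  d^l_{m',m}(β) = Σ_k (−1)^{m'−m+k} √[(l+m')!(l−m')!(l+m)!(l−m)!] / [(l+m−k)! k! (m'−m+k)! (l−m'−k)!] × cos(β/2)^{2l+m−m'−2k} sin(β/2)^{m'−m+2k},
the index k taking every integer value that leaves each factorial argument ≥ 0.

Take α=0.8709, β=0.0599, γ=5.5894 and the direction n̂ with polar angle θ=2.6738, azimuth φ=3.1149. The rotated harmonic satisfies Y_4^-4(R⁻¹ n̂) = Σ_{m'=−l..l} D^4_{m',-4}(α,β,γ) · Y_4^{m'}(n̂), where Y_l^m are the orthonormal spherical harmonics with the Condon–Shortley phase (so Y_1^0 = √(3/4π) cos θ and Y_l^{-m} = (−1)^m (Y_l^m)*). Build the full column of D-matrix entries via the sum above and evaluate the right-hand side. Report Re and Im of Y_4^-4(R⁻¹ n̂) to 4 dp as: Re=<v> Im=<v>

Need the full column D^4_{m',-4} for m'=−4..4 at α=0.8709, β=0.0599, γ=5.5894.
cos(β/2)=0.999552, sin(β/2)=0.029946
d^4_{-4,-4}: single k=0 term ⇒ +0.996418;  D = +0.756645+0.648333i
d^4_{-3,-4}: single k=0 term ⇒ -0.084433;  D = -0.083322+0.013655i
d^4_{-2,-4}: single k=0 term ⇒ +0.004732;  D = +0.002423-0.004065i
d^4_{-1,-4}: single k=0 term ⇒ -0.000201;  D = +0.000066+0.000189i
d^4_{0,-4}: single k=0 term ⇒ +0.000007;  D = -0.000006-0.000002i
d^4_{1,-4}: single k=0 term ⇒ -0.000000;  D = +0.000000-0.000000i
d^4_{2,-4}: single k=0 term ⇒ +0.000000;  D = -0.000000+0.000000i
d^4_{3,-4}: single k=0 term ⇒ -0.000000;  D = -0.000000-0.000000i
d^4_{4,-4}: single k=0 term ⇒ +0.000000;  D = +0.000000+0.000000i
Y_4^{m'}(θ=2.6738,φ=3.1149) and Σ D·Y over m':
  (+0.7566+0.6483i)·(+0.0182+0.0019i)  (-0.0833+0.0137i)·(+0.1021+0.0082i)  (+0.0024-0.0041i)·(+0.3109+0.0166i)  (+0.0001+0.0002i)·(+0.4904+0.0131i)  (-0.0000-0.0000i)·(+0.1390+0.0000i)  (+0.0000-0.0000i)·(-0.4904+0.0131i)  (-0.0000+0.0000i)·(+0.3109-0.0166i)  (-0.0000-0.0000i)·(-0.1021+0.0082i)  (+0.0000+0.0000i)·(+0.0182-0.0019i)
Y_4^-4(R⁻¹ n̂) = +0.004730+0.012850i

Re=0.0047 Im=0.0129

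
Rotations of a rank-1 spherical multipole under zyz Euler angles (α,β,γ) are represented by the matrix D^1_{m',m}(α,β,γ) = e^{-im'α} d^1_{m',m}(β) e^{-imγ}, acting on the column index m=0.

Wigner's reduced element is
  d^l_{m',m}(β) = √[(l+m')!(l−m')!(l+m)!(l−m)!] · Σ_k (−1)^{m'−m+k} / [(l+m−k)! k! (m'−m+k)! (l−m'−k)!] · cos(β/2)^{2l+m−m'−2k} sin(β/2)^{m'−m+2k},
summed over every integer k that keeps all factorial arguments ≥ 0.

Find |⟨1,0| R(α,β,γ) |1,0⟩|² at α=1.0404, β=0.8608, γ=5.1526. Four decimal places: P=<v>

Split into d^1_{0,0}(β=0.8608) × two z-phases.
Half-angle: c=0.908799, s=0.417234. N=√(1·1·1·1)=1.000000
k: max(0,(0)−(0))=0 … min(1+(0),1−(0))=1
  k=0: (−1)^0·1.0000/(1)·0.9088^2·0.4172^0 = +0.825915
  k=1: (−1)^1·1.0000/(1)·0.9088^0·0.4172^2 = -0.174085
d^1_{0,0}(0.8608) = +0.825915 -0.174085 = +0.651831
|D^1_{0,0}|² = |d^1_{0,0}(β)|² = (+0.651831)² = 0.424884 (the z-rotation phases have unit modulus)

P=0.4249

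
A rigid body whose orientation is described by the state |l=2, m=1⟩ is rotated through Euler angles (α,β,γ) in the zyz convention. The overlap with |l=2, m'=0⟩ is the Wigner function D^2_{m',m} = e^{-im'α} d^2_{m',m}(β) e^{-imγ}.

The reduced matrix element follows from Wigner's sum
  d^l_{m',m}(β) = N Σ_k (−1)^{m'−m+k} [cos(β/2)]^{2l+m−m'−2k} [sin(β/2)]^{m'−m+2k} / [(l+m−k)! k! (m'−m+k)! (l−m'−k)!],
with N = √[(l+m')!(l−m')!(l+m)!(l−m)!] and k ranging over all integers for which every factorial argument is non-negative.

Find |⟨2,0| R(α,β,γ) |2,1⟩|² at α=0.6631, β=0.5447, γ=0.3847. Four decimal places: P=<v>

Split into d^2_{0,1}(β=0.5447) × two z-phases.
With c≡cos(β/2)=0.963141 and s≡sin(β/2)=0.268996, N=[2·2·6·1]^{1/2}=4.898979
The bounds max(0,m−m')=1 and min(l+m,l−m')=2 give 2 terms
  k=1: (−1)^0·4.8990/(2)·0.9631^3·0.2690^1 = +0.588696
  k=2: (−1)^1·4.8990/(2)·0.9631^1·0.2690^3 = -0.045920
d^2_{0,1}(0.5447) = +0.588696 -0.045920 = +0.542776
|D^2_{0,1}|² = |d^2_{0,1}(β)|² = (+0.542776)² = 0.294606 (the z-rotation phases have unit modulus)

P=0.2946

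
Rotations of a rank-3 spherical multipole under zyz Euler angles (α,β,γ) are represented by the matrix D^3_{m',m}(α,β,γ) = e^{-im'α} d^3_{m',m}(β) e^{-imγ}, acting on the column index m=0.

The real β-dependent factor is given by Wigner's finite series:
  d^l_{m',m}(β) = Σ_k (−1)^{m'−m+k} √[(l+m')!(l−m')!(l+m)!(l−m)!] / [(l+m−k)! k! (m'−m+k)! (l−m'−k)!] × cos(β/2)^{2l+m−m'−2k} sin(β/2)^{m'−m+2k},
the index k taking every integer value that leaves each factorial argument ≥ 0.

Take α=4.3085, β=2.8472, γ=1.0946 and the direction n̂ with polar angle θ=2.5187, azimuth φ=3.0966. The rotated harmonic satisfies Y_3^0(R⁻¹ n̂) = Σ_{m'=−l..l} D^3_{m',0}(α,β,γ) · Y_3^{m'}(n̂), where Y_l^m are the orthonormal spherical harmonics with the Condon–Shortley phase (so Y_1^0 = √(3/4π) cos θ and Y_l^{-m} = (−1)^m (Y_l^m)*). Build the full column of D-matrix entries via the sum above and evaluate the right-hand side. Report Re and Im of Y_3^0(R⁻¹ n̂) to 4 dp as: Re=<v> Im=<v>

Need the full column D^3_{m',0} for m'=−3..3 at α=4.3085, β=2.8472, γ=1.0946.
cos(β/2)=0.146665, sin(β/2)=0.989186
d^3_{-3,0}: single k=3 term ⇒ +0.013656;  D = +0.012785+0.004800i
d^3_{-2,0}: k∈[2..3] ⇒ +0.002480 -0.112805 = -0.110325;  D = +0.076246-0.079738i
d^3_{-1,0}: k∈[1..3] ⇒ +0.000233 -0.031734 +0.481181 = +0.449679;  D = -0.176723-0.413498i
d^3_{0,0}: k∈[0..3] ⇒ +0.000010 -0.004075 +0.185357 -0.936846 = -0.755554;  D = -0.755554+0.000000i
d^3_{1,0}: k∈[0..2] ⇒ -0.000233 +0.031734 -0.481181 = -0.449679;  D = +0.176723-0.413498i
d^3_{2,0}: k∈[0..1] ⇒ +0.002480 -0.112805 = -0.110325;  D = +0.076246+0.079738i
d^3_{3,0}: single k=0 term ⇒ -0.013656;  D = -0.012785+0.004800i
Y_3^{m'}(θ=2.5187,φ=3.0966) and Σ D·Y over m':
  (+0.0128+0.0048i)·(-0.0821-0.0111i)  (+0.0762-0.0797i)·(-0.2814-0.0254i)  (-0.1767-0.4135i)·(-0.4329-0.0195i)  (-0.7556+0.0000i)·(-0.0904+0.0000i)  (+0.1767-0.4135i)·(+0.4329-0.0195i)  (+0.0762+0.0797i)·(-0.2814+0.0254i)  (-0.0128+0.0048i)·(+0.0821-0.0111i)
Y_3^0(R⁻¹ n̂) = +0.156247+0.000000i

Re=0.1562 Im=0.0000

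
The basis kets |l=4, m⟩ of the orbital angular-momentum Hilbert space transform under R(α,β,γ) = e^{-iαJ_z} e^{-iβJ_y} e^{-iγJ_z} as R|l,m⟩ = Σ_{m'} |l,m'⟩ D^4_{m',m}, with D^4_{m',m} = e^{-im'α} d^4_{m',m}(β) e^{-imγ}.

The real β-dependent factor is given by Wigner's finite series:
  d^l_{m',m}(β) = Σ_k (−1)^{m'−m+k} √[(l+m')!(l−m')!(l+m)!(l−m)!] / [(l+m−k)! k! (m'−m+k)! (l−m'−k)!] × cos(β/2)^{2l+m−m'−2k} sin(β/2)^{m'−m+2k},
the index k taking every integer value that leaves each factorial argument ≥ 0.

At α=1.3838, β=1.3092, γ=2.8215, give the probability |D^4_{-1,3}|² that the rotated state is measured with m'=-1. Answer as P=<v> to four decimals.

Split into d^4_{-1,3}(β=1.3092) × two z-phases.
With c≡cos(β/2)=0.793292 and s≡sin(β/2)=0.608842, N=[6·120·5040·1]^{1/2}=1904.940944
Admissible k: 4..5 (factorial args all ≥0)
  k=4: (−1)^0·1904.9409/(144)·0.7933^4·0.6088^4 = +0.719894
  k=5: (−1)^1·1904.9409/(240)·0.7933^2·0.6088^6 = -0.254427
d^4_{-1,3}(1.3092) = +0.719894 -0.254427 = +0.465467
|D^4_{-1,3}|² = |d^4_{-1,3}(β)|² = (+0.465467)² = 0.216660 (the z-rotation phases have unit modulus)

P=0.2167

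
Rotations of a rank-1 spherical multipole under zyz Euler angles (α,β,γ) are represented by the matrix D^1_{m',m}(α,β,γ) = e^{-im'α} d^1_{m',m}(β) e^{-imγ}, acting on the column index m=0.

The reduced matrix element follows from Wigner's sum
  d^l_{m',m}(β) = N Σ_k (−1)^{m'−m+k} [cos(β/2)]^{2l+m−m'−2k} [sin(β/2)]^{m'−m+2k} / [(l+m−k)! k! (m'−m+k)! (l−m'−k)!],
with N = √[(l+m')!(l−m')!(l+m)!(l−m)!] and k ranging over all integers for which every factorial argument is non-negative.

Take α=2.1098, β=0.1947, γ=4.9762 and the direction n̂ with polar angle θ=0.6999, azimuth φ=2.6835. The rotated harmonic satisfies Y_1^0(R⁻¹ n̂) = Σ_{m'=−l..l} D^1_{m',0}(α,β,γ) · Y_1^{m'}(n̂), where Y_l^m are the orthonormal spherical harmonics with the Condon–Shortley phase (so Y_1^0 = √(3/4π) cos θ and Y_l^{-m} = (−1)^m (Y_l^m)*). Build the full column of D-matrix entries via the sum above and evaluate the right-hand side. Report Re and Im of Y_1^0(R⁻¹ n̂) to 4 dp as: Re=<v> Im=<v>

Re=0.4178 Im=0.0000

Need the full column D^1_{m',0} for m'=−1..1 at α=2.1098, β=0.1947, γ=4.9762.
cos(β/2)=0.995265, sin(β/2)=0.097196
d^1_{-1,0}: single k=1 term ⇒ +0.136806;  D = -0.070220+0.117409i
d^1_{0,0}: k∈[0..1] ⇒ +0.990553 -0.009447 = +0.981106;  D = +0.981106+0.000000i
d^1_{1,0}: single k=0 term ⇒ -0.136806;  D = +0.070220+0.117409i
Y_1^{m'}(θ=0.6999,φ=2.6835) and Σ D·Y over m':
  (-0.0702+0.1174i)·(-0.1996-0.0984i)  (+0.9811+0.0000i)·(+0.3737+0.0000i)  (+0.0702+0.1174i)·(+0.1996-0.0984i)
Y_1^0(R⁻¹ n̂) = +0.417816+0.000000i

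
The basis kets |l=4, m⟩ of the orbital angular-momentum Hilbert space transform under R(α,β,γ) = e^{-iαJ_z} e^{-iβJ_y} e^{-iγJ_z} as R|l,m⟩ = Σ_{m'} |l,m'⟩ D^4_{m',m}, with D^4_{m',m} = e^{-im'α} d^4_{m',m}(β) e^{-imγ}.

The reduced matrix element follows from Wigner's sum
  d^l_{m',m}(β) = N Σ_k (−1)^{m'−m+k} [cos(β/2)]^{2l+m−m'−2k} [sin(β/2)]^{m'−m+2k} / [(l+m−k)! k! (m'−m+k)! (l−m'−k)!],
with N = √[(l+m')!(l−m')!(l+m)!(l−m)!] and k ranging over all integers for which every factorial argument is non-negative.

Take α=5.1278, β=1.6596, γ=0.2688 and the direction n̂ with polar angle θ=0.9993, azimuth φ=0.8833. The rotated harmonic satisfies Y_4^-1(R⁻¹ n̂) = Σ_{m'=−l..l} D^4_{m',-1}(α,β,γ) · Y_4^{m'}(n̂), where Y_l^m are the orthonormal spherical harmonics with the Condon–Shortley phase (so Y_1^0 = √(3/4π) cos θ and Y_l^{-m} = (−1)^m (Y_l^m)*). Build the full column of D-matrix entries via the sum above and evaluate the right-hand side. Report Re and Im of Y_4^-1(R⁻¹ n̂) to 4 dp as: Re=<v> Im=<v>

Need the full column D^4_{m',-1} for m'=−4..4 at α=5.1278, β=1.6596, γ=0.2688.
cos(β/2)=0.675023, sin(β/2)=0.737796
d^4_{-4,-1}: single k=3 term ⇒ +0.421209;  D = -0.148242+0.394260i
d^4_{-3,-1}: k∈[2..3] ⇒ +0.408748 -0.813842 = -0.405094;  D = +0.404464-0.022578i
d^4_{-2,-1}: k∈[1..3] ⇒ +0.199896 -1.194015 +0.950942 = -0.043177;  D = +0.019599+0.038472i
d^4_{-1,-1}: k∈[0..3] ⇒ +0.043107 -0.772462 +1.845621 -0.734948 = +0.381318;  D = +0.241017-0.295490i
d^4_{0,-1}: k∈[0..3] ⇒ -0.210709 +1.510323 -1.804285 +0.359244 = -0.145428;  D = -0.140205-0.038622i
d^4_{1,-1}: k∈[0..3] ⇒ +0.514975 -1.845621 +1.102422 -0.087800 = -0.316024;  D = -0.046167-0.312633i
d^4_{2,-1}: k∈[0..2] ⇒ -0.796010 +1.426413 -0.340809 = +0.289594;  D = -0.245049+0.154324i
d^4_{3,-1}: k∈[0..1] ⇒ +0.813842 -0.583347 = +0.230495;  D = -0.191096-0.128882i
d^4_{4,-1}: single k=0 term ⇒ -0.503191;  D = -0.089072+0.495245i
Y_4^{m'}(θ=0.9993,φ=0.8833) and Σ D·Y over m':
  (-0.1482+0.3943i)·(-0.2047+0.0845i)  (+0.4045-0.0226i)·(-0.3551-0.1902i)  (+0.0196+0.0385i)·(-0.0482-0.2433i)  (+0.2410-0.2955i)·(-0.1300+0.1584i)  (-0.1402-0.0386i)·(-0.2942+0.0000i)  (-0.0462-0.3126i)·(+0.1300+0.1584i)  (-0.2450+0.1543i)·(-0.0482+0.2433i)  (-0.1911-0.1289i)·(+0.3551-0.1902i)  (-0.0891+0.4952i)·(-0.2047-0.0845i)
Y_4^-1(R⁻¹ n̂) = -0.100280-0.299111i

Re=-0.1003 Im=-0.2991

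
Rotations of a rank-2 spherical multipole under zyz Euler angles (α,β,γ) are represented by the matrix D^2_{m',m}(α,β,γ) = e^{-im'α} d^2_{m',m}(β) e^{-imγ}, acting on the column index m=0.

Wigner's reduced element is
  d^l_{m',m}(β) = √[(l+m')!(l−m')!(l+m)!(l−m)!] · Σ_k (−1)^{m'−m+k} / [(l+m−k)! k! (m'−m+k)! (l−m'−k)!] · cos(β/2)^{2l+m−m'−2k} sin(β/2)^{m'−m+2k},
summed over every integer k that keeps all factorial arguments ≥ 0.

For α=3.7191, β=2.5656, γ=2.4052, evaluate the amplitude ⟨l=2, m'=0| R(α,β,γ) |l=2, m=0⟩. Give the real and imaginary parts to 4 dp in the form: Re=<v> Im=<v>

Re=0.5550 Im=0.0000

First d^2_{0,0}(β=2.5656), then the phase factors e^{-i(0)α} and e^{-i(0)γ}:
With c≡cos(β/2)=0.284032 and s≡sin(β/2)=0.958815, N=[2·2·2·2]^{1/2}=4.000000
k∈{0,1,2} keeps every argument non-negative
  k=0: (−1)^0·4.0000/(4)·0.2840^4·0.9588^0 = +0.006508
  k=1: (−1)^1·4.0000/(1)·0.2840^2·0.9588^2 = -0.296663
  k=2: (−1)^2·4.0000/(4)·0.2840^0·0.9588^4 = +0.845160
d^2_{0,0}(2.5656) = +0.006508 -0.296663 +0.845160 = +0.555006
Phases: e^{-i·(0)·3.7191}=+1.000000+0.000000i, e^{-i·(0)·2.4052}=+1.000000+0.000000i ⇒ D=+0.555006+0.000000i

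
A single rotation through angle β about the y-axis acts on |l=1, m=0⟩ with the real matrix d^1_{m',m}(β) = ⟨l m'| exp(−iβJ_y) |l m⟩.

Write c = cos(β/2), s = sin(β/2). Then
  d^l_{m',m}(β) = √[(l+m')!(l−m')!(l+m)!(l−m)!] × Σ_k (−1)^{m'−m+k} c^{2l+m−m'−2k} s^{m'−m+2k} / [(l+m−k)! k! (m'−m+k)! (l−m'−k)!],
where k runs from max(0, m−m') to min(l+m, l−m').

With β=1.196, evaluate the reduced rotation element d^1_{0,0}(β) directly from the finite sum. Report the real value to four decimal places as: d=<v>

d^1_{0,0}(β=1.196) via Wigner's sum:
With c≡cos(β/2)=0.826463 and s≡sin(β/2)=0.562991, N=[1·1·1·1]^{1/2}=1.000000
k∈{0,1} keeps every argument non-negative
  k=0: (−1)^0·1.0000/(1)·0.8265^2·0.5630^0 = +0.683042
  k=1: (−1)^1·1.0000/(1)·0.8265^0·0.5630^2 = -0.316958
d^1_{0,0}(1.196) = +0.683042 -0.316958 = +0.366083

d=0.3661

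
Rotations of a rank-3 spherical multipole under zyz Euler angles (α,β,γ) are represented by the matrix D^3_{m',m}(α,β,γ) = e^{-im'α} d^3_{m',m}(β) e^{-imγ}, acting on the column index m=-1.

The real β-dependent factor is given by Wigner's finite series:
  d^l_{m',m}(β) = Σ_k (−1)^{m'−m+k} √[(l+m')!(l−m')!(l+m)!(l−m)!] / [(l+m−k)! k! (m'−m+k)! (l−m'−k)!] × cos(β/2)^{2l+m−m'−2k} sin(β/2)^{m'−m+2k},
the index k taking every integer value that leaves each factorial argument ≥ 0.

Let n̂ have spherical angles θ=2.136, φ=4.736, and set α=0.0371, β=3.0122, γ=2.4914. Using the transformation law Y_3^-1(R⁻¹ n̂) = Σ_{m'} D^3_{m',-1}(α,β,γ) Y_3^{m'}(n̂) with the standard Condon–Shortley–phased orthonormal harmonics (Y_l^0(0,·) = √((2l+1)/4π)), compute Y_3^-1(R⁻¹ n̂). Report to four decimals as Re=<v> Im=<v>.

Need the full column D^3_{m',-1} for m'=−3..3 at α=0.0371, β=3.0122, γ=2.4914.
cos(β/2)=0.064651, sin(β/2)=0.997908
d^3_{-3,-1}: single k=2 term ⇒ +0.000067;  D = -0.000058+0.000035i
d^3_{-2,-1}: k∈[1..2] ⇒ +0.000004 -0.001698 = -0.001695;  D = +0.001421-0.000923i
d^3_{-1,-1}: k∈[0..2] ⇒ +0.000000 -0.000139 +0.024869 = +0.024730;  D = -0.020226+0.014230i
d^3_{0,-1}: k∈[0..2] ⇒ -0.000004 +0.002791 -0.221625 = -0.218839;  D = +0.174188-0.132472i
d^3_{1,-1}: k∈[0..2] ⇒ +0.000104 -0.033159 +0.987513 = +0.954458;  D = -0.737764+0.605553i
d^3_{2,-1}: k∈[0..1] ⇒ -0.001698 +0.202315 = +0.200617;  D = -0.150243+0.132945i
d^3_{3,-1}: single k=0 term ⇒ +0.016053;  D = -0.011619+0.011077i
Y_3^{m'}(θ=2.136,φ=4.736) and Σ D·Y over m':
  (-0.0001+0.0000i)·(-0.0178-0.2506i)  (+0.0014-0.0009i)·(+0.3899-0.0184i)  (-0.0202+0.0142i)·(+0.0028+0.1185i)  (+0.1742-0.1325i)·(+0.3129+0.0000i)  (-0.7378+0.6056i)·(-0.0028+0.1185i)  (-0.1502+0.1329i)·(+0.3899+0.0184i)  (-0.0116+0.0111i)·(+0.0178-0.2506i)
Y_3^-1(R⁻¹ n̂) = -0.074833-0.081117i

Re=-0.0748 Im=-0.0811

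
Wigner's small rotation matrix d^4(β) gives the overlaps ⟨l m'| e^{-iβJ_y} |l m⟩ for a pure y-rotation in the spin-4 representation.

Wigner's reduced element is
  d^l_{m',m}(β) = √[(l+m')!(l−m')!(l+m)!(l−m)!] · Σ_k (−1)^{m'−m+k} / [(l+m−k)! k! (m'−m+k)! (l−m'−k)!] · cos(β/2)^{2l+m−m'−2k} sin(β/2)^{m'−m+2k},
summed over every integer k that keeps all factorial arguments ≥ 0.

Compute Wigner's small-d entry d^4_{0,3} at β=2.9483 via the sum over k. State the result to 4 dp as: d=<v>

d=-0.0103

d^4_{0,3}(β=2.9483) via Wigner's sum:
Half-angle: c=0.096496, s=0.995333. N=√(24·24·5040·1)=1703.830978
k: max(0,(3)−(0))=3 … min(4+(3),4−(0))=4
  k=3: (−1)^0·1703.8310/(144)·0.0965^5·0.9953^3 = +0.000098
  k=4: (−1)^1·1703.8310/(144)·0.0965^3·0.9953^5 = -0.010386
d^4_{0,3}(2.9483) = +0.000098 -0.010386 = -0.010288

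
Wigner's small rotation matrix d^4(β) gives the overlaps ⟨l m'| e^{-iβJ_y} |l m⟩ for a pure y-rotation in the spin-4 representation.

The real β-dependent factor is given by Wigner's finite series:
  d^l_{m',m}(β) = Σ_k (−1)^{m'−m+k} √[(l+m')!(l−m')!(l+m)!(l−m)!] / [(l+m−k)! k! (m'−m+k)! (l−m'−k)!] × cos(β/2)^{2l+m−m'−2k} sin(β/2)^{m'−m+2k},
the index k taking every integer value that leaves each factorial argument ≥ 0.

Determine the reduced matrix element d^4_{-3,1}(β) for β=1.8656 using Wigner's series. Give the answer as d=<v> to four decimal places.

d=-0.0634

d^4_{-3,1}(β=1.8656) via Wigner's sum:
c=cos(1.8656/2)=0.595587, s=sin(1.8656/2)=0.803291; N=√[1·5040·120·6]=1904.940944
k: max(0,(1)−(-3))=4 … min(4+(1),4−(-3))=5
  k=4: (−1)^0·1904.9409/(144)·0.5956^4·0.8033^4 = +0.693092
  k=5: (−1)^1·1904.9409/(240)·0.5956^2·0.8033^6 = -0.756480
d^4_{-3,1}(1.8656) = +0.693092 -0.756480 = -0.063387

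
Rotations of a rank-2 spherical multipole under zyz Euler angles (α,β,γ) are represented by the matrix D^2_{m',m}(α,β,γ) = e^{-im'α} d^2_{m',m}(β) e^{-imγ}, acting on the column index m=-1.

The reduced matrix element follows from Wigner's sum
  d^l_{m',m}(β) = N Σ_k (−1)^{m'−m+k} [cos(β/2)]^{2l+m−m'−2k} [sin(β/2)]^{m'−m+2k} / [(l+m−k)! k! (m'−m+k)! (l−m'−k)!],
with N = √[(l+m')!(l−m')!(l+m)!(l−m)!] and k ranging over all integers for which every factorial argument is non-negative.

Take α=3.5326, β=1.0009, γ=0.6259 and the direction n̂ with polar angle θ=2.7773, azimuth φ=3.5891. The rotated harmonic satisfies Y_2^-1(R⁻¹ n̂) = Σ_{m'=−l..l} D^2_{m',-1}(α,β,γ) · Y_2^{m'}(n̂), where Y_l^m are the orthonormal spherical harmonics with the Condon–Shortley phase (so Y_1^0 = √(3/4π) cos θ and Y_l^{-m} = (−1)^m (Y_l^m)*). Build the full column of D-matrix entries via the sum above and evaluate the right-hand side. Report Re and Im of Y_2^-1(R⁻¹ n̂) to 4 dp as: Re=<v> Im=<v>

Re=-0.1272 Im=-0.0881

Need the full column D^2_{m',-1} for m'=−2..2 at α=3.5326, β=1.0009, γ=0.6259.
cos(β/2)=0.877367, sin(β/2)=0.479820
d^2_{-2,-1}: single k=1 term ⇒ +0.648115;  D = +0.105100+0.639537i
d^2_{-1,-1}: k∈[0..1] ⇒ +0.592550 -0.531669 = +0.060881;  D = -0.032023-0.051778i
d^2_{0,-1}: k∈[0..1] ⇒ -0.793776 +0.237407 = -0.556369;  D = -0.450902-0.325936i
d^2_{1,-1}: k∈[0..1] ⇒ +0.531669 -0.053005 = +0.478664;  D = -0.465519-0.111404i
d^2_{2,-1}: single k=0 term ⇒ -0.193842;  D = -0.191484+0.030139i
Y_2^{m'}(θ=2.7773,φ=3.5891) and Σ D·Y over m':
  (+0.1051+0.6395i)·(+0.0307-0.0383i)  (-0.0320-0.0518i)·(+0.2319-0.1113i)  (-0.4509-0.3259i)·(+0.5107+0.0000i)  (-0.4655-0.1114i)·(-0.2319-0.1113i)  (-0.1915+0.0301i)·(+0.0307+0.0383i)
Y_2^-1(R⁻¹ n̂) = -0.127249-0.088058i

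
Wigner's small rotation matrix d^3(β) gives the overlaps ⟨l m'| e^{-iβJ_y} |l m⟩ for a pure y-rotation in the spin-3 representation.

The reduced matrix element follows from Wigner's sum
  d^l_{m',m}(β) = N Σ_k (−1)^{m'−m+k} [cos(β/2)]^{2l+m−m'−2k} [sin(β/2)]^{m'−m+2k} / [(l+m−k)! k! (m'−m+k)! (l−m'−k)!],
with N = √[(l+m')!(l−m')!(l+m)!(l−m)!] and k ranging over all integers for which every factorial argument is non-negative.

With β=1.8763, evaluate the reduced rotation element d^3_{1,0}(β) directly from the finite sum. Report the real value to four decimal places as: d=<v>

d^3_{1,0}(β=1.8763) via Wigner's sum:
c=cos(1.8763/2)=0.591281, s=sin(1.8763/2)=0.806466; N=√[24·2·6·6]=41.569219
k∈{0,1,2} keeps every argument non-negative
  k=0: (−1)^1·41.5692/(12)·0.5913^5·0.8065^1 = -0.201905
  k=1: (−1)^2·41.5692/(4)·0.5913^3·0.8065^3 = +1.126811
  k=2: (−1)^3·41.5692/(12)·0.5913^1·0.8065^5 = -0.698737
d^3_{1,0}(1.8763) = -0.201905 +1.126811 -0.698737 = +0.226170

d=0.2262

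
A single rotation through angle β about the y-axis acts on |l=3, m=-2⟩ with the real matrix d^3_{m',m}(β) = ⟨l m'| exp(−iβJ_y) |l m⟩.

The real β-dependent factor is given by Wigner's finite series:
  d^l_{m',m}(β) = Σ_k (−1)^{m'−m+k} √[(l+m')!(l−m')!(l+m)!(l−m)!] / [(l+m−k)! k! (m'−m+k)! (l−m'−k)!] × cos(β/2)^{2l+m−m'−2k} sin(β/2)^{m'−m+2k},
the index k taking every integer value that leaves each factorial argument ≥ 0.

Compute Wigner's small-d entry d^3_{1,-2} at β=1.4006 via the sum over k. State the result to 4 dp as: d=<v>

d^3_{1,-2}(β=1.4006) via Wigner's sum:
Half-angle: c=0.764649, s=0.644447. N=√(24·2·1·120)=75.894664
k∈{0,1} keeps every argument non-negative
  k=0: (−1)^3·75.8947/(12)·0.7646^3·0.6444^3 = -0.756795
  k=1: (−1)^4·75.8947/(24)·0.7646^1·0.6444^5 = +0.268781
d^3_{1,-2}(1.4006) = -0.756795 +0.268781 = -0.488014

d=-0.4880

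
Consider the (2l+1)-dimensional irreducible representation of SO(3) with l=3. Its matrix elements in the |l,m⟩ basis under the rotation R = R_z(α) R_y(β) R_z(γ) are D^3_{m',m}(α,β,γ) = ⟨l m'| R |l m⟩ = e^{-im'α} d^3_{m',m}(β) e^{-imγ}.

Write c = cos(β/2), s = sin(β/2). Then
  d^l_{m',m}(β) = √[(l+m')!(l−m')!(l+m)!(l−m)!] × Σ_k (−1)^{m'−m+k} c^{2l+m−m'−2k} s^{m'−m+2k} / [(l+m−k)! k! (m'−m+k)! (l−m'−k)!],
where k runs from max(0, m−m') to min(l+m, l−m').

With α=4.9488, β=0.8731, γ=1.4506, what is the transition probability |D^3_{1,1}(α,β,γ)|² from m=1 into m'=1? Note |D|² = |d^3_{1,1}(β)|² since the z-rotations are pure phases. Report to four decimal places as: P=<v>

Split into d^3_{1,1}(β=0.8731) × two z-phases.
Half-angle: c=0.906216, s=0.422816. N=√(24·2·24·2)=48.000000
k: max(0,(1)−(1))=0 … min(3+(1),3−(1))=2
  k=0: (−1)^0·48.0000/(48)·0.9062^6·0.4228^0 = +0.553847
  k=1: (−1)^1·48.0000/(6)·0.9062^4·0.4228^2 = -0.964536
  k=2: (−1)^2·48.0000/(8)·0.9062^2·0.4228^4 = +0.157477
d^3_{1,1}(0.8731) = +0.553847 -0.964536 +0.157477 = -0.253212
|D^3_{1,1}|² = |d^3_{1,1}(β)|² = (-0.253212)² = 0.064116 (the z-rotation phases have unit modulus)

P=0.0641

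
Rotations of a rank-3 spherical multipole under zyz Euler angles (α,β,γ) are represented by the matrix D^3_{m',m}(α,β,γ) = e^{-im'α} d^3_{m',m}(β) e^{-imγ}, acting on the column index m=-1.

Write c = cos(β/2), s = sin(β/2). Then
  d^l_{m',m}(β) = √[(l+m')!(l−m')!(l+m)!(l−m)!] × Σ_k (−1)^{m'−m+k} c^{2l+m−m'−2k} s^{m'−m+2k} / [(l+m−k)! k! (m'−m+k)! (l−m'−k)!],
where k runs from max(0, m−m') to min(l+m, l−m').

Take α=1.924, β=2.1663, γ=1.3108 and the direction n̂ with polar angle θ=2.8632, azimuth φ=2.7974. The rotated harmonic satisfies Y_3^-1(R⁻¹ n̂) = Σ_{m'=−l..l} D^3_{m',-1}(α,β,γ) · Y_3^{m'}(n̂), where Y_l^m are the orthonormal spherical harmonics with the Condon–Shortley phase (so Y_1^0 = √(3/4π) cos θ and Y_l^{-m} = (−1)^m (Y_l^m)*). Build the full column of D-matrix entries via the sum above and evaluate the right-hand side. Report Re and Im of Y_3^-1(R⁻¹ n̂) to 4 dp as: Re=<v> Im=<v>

Re=0.1669 Im=0.2701

Need the full column D^3_{m',-1} for m'=−3..3 at α=1.924, β=2.1663, γ=1.3108.
cos(β/2)=0.468548, sin(β/2)=0.883438
d^3_{-3,-1}: single k=2 term ⇒ +0.145685;  D = +0.101540+0.104469i
d^3_{-2,-1}: k∈[1..2] ⇒ +0.063088 -0.448560 = -0.385472;  D = -0.166420+0.347697i
d^3_{-1,-1}: k∈[0..2] ⇒ +0.010581 -0.300925 +0.802350 = +0.512006;  D = -0.509783-0.047654i
d^3_{0,-1}: k∈[0..2] ⇒ -0.069109 +0.737059 -0.873424 = -0.205475;  D = -0.052823-0.198569i
d^3_{1,-1}: k∈[0..2] ⇒ +0.225694 -1.069800 +0.475397 = -0.368709;  D = -0.301534+0.212187i
d^3_{2,-1}: k∈[0..1] ⇒ -0.448560 +0.797324 = +0.348764;  D = -0.286979-0.198189i
d^3_{3,-1}: single k=0 term ⇒ +0.517915;  D = -0.128731+0.501661i
Y_3^{m'}(θ=2.8632,φ=2.7974) and Σ D·Y over m':
  (+0.1015+0.1045i)·(-0.0044-0.0074i)  (-0.1664+0.3477i)·(-0.0573-0.0471i)  (-0.5098-0.0477i)·(-0.3028-0.1086i)  (-0.0528-0.1986i)·(-0.5821+0.0000i)  (-0.3015+0.2122i)·(+0.3028-0.1086i)  (-0.2870-0.1982i)·(-0.0573+0.0471i)  (-0.1287+0.5017i)·(+0.0044-0.0074i)
Y_3^-1(R⁻¹ n̂) = +0.166884+0.270074i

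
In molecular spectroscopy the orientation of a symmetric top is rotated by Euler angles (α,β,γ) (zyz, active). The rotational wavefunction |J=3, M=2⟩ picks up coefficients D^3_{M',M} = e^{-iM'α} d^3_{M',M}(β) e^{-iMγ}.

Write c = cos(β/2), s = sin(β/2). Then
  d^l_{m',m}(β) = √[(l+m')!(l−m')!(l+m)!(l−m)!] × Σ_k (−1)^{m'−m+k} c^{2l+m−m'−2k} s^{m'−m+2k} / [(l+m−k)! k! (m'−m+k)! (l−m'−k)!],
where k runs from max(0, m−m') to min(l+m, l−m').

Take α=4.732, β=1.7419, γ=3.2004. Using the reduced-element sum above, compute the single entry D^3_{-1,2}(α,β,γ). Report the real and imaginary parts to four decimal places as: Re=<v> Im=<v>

Re=-0.0218 Im=-0.2219

D^3_{-1,2}(4.732,1.7419,3.2004) = e^{-i·-1·4.732}·d^3_{-1,2}(1.7419)·e^{-i·2·3.2004}. Compute d first:
Half-angle: c=0.644100, s=0.764941. N=√(2·24·120·1)=75.894664
k∈{3,4} keeps every argument non-negative
  k=3: (−1)^0·75.8947/(12)·0.6441^3·0.7649^3 = +0.756440
  k=4: (−1)^1·75.8947/(24)·0.6441^1·0.7649^5 = -0.533450
d^3_{-1,2}(1.7419) = +0.756440 -0.533450 = +0.222990
Attach z-rotation phases: D = e^{-i(-1)(4.732)}·(+0.222990)·e^{-i(2)(3.2004)} = -0.021819-0.221920i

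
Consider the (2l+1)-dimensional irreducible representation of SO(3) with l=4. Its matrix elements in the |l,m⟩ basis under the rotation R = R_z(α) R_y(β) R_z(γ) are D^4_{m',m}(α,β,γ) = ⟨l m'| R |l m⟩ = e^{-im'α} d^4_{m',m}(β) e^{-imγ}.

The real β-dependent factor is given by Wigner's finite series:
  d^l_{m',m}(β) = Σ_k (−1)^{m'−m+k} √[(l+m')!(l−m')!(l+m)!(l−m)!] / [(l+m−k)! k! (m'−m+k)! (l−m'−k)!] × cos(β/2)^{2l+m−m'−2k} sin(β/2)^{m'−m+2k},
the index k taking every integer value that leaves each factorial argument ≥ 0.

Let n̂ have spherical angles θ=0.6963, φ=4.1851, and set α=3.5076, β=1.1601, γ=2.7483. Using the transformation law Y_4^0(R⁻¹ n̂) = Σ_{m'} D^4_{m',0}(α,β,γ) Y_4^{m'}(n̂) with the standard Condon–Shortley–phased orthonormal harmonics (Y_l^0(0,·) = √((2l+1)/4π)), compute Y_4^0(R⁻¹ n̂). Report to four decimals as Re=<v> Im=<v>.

Need the full column D^4_{m',0} for m'=−4..4 at α=3.5076, β=1.1601, γ=2.7483.
cos(β/2)=0.836435, sin(β/2)=0.548066
d^4_{-4,0}: single k=4 term ⇒ +0.369495;  D = +0.039375+0.367391i
d^4_{-3,0}: k∈[3..4] ⇒ +0.797487 -0.342393 = +0.455095;  D = -0.207231-0.405174i
d^4_{-2,0}: k∈[2..4] ⇒ +0.975844 -1.117249 +0.179880 = +0.038475;  D = +0.028619+0.025715i
d^4_{-1,0}: k∈[1..4] ⇒ +0.702060 -1.808531 +0.776473 -0.055562 = -0.385560;  D = +0.360022+0.137988i
d^4_{0,0}: k∈[0..4] ⇒ +0.239584 -1.645808 +1.589873 -0.303376 +0.008141 = -0.111586;  D = -0.111586+0.000000i
d^4_{1,0}: k∈[0..3] ⇒ -0.702060 +1.808531 -0.776473 +0.055562 = +0.385560;  D = -0.360022+0.137988i
d^4_{2,0}: k∈[0..2] ⇒ +0.975844 -1.117249 +0.179880 = +0.038475;  D = +0.028619-0.025715i
d^4_{3,0}: k∈[0..1] ⇒ -0.797487 +0.342393 = -0.455095;  D = +0.207231-0.405174i
d^4_{4,0}: single k=0 term ⇒ +0.369495;  D = +0.039375-0.367391i
Y_4^{m'}(θ=0.6963,φ=4.1851) and Σ D·Y over m':
  (+0.0394+0.3674i)·(-0.0384+0.0643i)  (-0.2072-0.4052i)·(+0.2534+0.0028i)  (+0.0286+0.0257i)·(-0.2120-0.3735i)  (+0.3600+0.1380i)·(-0.1312+0.2254i)  (-0.1116+0.0000i)·(-0.2678+0.0000i)  (-0.3600+0.1380i)·(+0.1312+0.2254i)  (+0.0286-0.0257i)·(-0.2120+0.3735i)  (+0.2072-0.4052i)·(-0.2534+0.0028i)  (+0.0394-0.3674i)·(-0.0384-0.0643i)
Y_4^0(R⁻¹ n̂) = -0.272746+0.000000i

Re=-0.2727 Im=0.0000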